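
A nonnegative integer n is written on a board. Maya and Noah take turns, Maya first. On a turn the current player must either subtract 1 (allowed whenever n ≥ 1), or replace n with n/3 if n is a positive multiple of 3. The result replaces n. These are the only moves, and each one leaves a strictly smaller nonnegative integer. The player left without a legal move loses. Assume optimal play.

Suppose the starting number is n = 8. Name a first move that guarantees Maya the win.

Move to 7.

Work bottom-up. With no move the player to move loses. Otherwise the position is W if at least one move leads to an L position for the opponent, and L if every move leads to a W.
n=0: no move → L
n=1: reaches L-position 0 → W
n=2: only reaches 1(W), which is W → L
n=3: reaches L-position 2 → W
n=4: only reaches 3(W), which is W → L
n=5: reaches L-position 4 → W
n=6: reaches L-position 2 → W
n=7: only reaches 6(W), which is W → L
n=8: reaches L-position 7 → W
From 8, the L positions reachable in one move are: 7.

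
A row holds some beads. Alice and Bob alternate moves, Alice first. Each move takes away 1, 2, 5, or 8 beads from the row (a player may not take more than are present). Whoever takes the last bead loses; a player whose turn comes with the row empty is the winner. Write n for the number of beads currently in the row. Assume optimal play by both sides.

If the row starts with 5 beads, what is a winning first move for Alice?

Classify positions by backward induction: terminal positions (no move available) are W. From any other position, the mover wins iff some move reaches an L.
n=0: no move; the opponent has just taken the last bead and therefore loses → W
n=1: the only move is to 0(W), a W ⇒ L
n=2: can move to 1, which is L ⇒ W
n=3: can move to 1, which is L ⇒ W
n=4: moves to 3(W), 2(W); every one is W ⇒ L
n=5: can move to 4, which is L ⇒ W
From 5, the L positions reachable in one move are: 4.

Remove 1, leaving 4.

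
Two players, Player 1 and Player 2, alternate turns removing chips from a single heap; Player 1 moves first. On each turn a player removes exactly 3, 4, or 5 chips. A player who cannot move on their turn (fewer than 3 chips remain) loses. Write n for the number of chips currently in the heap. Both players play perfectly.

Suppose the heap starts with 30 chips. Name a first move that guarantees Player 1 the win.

Label each position W (a win for the player to move) or L (a loss). A position with no legal move is L; any other position is W exactly when some move reaches an L, and L when every move reaches a W.
n=0: no move → L
n=1: no move → L
n=2: no move → L
n=3: can move to 0, which is L ⇒ W
n=4: can move to 1, which is L ⇒ W
n=5: can move to 2, which is L ⇒ W
n=6: can move to 2, which is L ⇒ W
n=7: can move to 2, which is L ⇒ W
n=8: moves to 5(W), 4(W), 3(W); every one is W ⇒ L
n=9: moves to 6(W), 5(W), 4(W); every one is W ⇒ L
n=10: moves to 7(W), 6(W), 5(W); every one is W ⇒ L
n=11: can move to 8, which is L ⇒ W
n=12: can move to 9, which is L ⇒ W
n=13: can move to 10, which is L ⇒ W
n=14: can move to 10, which is L ⇒ W
n=15: can move to 10, which is L ⇒ W
n=16: moves to 13(W), 12(W), 11(W); every one is W ⇒ L
n=17: moves to 14(W), 13(W), 12(W); every one is W ⇒ L
n=18: moves to 15(W), 14(W), 13(W); every one is W ⇒ L
n=19: can move to 16, which is L ⇒ W
n=20: can move to 17, which is L ⇒ W
n=21: can move to 18, which is L ⇒ W
n=22: can move to 18, which is L ⇒ W
n=23: can move to 18, which is L ⇒ W
n=24: moves to 21(W), 20(W), 19(W); every one is W ⇒ L
n=25: moves to 22(W), 21(W), 20(W); every one is W ⇒ L
n=26: moves to 23(W), 22(W), 21(W); every one is W ⇒ L
n=27: can move to 24, which is L ⇒ W
n=28: can move to 25, which is L ⇒ W
n=29: can move to 26, which is L ⇒ W
n=30: can move to 26, which is L ⇒ W
From 30, the L positions reachable in one move are: 26, 25. Any move reaching one of these is winning.

Remove 4, leaving 26.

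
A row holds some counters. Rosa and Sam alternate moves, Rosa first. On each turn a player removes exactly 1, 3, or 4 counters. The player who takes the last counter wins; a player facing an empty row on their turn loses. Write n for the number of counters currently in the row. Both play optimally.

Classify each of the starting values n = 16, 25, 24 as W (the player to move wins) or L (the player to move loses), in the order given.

Work bottom-up. With no move the player to move loses. Otherwise the position is W if at least one move leads to an L position for the opponent, and L if every move leads to a W.
n=0: no move → L
n=1: reaches L-position 0 → W
n=2: only reaches 1(W), which is W → L
n=3: reaches L-position 2 → W
n=4: reaches L-position 0 → W
n=5: reaches L-position 2 → W
n=6: reaches L-position 2 → W
n=7: only reaches 6(W), 4(W), 3(W), all W → L
n=8: reaches L-position 7 → W
n=9: only reaches 8(W), 6(W), 5(W), all W → L
n=10: reaches L-position 9 → W
n=11: reaches L-position 7 → W
n=12: reaches L-position 9 → W
n=13: reaches L-position 9 → W
n=14: only reaches 13(W), 11(W), 10(W), all W → L
n=15: reaches L-position 14 → W
n=16: only reaches 15(W), 13(W), 12(W), all W → L
n=17: reaches L-position 16 → W
n=18: reaches L-position 14 → W
n=19: reaches L-position 16 → W
n=20: reaches L-position 16 → W
n=21: only reaches 20(W), 18(W), 17(W), all W → L
n=22: reaches L-position 21 → W
n=23: only reaches 22(W), 20(W), 19(W), all W → L
n=24: reaches L-position 23 → W
n=25: reaches L-position 21 → W

16: L, 25: W, 24: W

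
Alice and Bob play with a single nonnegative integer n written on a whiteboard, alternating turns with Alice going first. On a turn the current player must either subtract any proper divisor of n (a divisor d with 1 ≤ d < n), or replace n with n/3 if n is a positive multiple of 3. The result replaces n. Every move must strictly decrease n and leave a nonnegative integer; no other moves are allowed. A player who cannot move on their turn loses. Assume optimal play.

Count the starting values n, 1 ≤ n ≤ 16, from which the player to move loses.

Positions with no move are L. A position that does have a move is losing for the player to move precisely when every available move leads to a winning position for the opponent. Fill in the labels:
n=0: no move → L
n=1: no move → L
n=2: can move to 1, which is L ⇒ W
n=3: can move to 1, which is L ⇒ W
n=4: moves to 2(W), 3(W); every one is W ⇒ L
n=5: can move to 4, which is L ⇒ W
n=6: can move to 4, which is L ⇒ W
n=7: the only move is to 6(W), a W ⇒ L
n=8: can move to 4, which is L ⇒ W
n=9: moves to 3(W), 6(W), 8(W); every one is W ⇒ L
n=10: can move to 9, which is L ⇒ W
n=11: the only move is to 10(W), a W ⇒ L
n=12: can move to 4, which is L ⇒ W
n=13: the only move is to 12(W), a W ⇒ L
n=14: can move to 7, which is L ⇒ W
n=15: moves to 5(W), 10(W), 12(W), 14(W); every one is W ⇒ L
n=16: can move to 15, which is L ⇒ W
L entries with 1 ≤ n ≤ 16 (n=0 is outside the asked range and is not counted): n = 1, 4, 7, 9, 11, 13, 15; that makes 7.

7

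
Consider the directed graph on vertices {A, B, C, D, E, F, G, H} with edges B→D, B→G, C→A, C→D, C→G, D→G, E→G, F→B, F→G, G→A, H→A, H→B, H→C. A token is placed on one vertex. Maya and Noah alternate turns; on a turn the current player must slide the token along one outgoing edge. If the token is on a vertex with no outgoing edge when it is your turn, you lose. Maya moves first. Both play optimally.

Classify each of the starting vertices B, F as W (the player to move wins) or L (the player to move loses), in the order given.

Use the standard recursion: the mover loses at a terminal position; elsewhere, the mover wins exactly when some move hands the opponent an L position.
Every edge goes from a vertex to one that appears earlier in the order A, G, D, B, E, C, H, F, so processing vertices in that order labels each vertex after all of its successors.
A: no outgoing edge → L
G: W (go to A, an L position)
D: L (sole option G(W) is W)
B: W (go to D, an L position)
E: L (sole option G(W) is W)
C: W (go to D, an L position)
H: W (go to A, an L position)
F: L (options B(W), G(W) are all W)

B: W, F: L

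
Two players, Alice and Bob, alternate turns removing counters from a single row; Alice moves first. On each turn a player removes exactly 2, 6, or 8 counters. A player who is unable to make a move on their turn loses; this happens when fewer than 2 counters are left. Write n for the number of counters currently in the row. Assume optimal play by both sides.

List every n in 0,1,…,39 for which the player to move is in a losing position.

Work bottom-up. With no move the player to move loses. Otherwise the position is W if at least one move leads to an L position for the opponent, and L if every move leads to a W.
n=0: no move → L
n=1: no move → L
n=2: can move to 0, which is L ⇒ W
n=3: can move to 1, which is L ⇒ W
n=4: the only move is to 2(W), a W ⇒ L
n=5: the only move is to 3(W), a W ⇒ L
n=6: can move to 4, which is L ⇒ W
n=7: can move to 5, which is L ⇒ W
n=8: can move to 0, which is L ⇒ W
n=9: can move to 1, which is L ⇒ W
n=10: can move to 4, which is L ⇒ W
n=11: can move to 5, which is L ⇒ W
n=12: can move to 4, which is L ⇒ W
n=13: can move to 5, which is L ⇒ W
n=14: moves to 12(W), 8(W), 6(W); every one is W ⇒ L
n=15: moves to 13(W), 9(W), 7(W); every one is W ⇒ L
n=16: can move to 14, which is L ⇒ W
n=17: can move to 15, which is L ⇒ W
n=18: moves to 16(W), 12(W), 10(W); every one is W ⇒ L
n=19: moves to 17(W), 13(W), 11(W); every one is W ⇒ L
n=20: can move to 18, which is L ⇒ W
n=21: can move to 19, which is L ⇒ W
n=22: can move to 14, which is L ⇒ W
n=23: can move to 15, which is L ⇒ W
n=24: can move to 18, which is L ⇒ W
n=25: can move to 19, which is L ⇒ W
n=26: can move to 18, which is L ⇒ W
n=27: can move to 19, which is L ⇒ W
n=28: moves to 26(W), 22(W), 20(W); every one is W ⇒ L
n=29: moves to 27(W), 23(W), 21(W); every one is W ⇒ L
n=30: can move to 28, which is L ⇒ W
n=31: can move to 29, which is L ⇒ W
n=32: moves to 30(W), 26(W), 24(W); every one is W ⇒ L
n=33: moves to 31(W), 27(W), 25(W); every one is W ⇒ L
n=34: can move to 32, which is L ⇒ W
n=35: can move to 33, which is L ⇒ W
n=36: can move to 28, which is L ⇒ W
n=37: can move to 29, which is L ⇒ W
n=38: can move to 32, which is L ⇒ W
n=39: can move to 33, which is L ⇒ W
Reading off the rows marked L gives the requested list; there are 12 such values of n.

0, 1, 4, 5, 14, 15, 18, 19, 28, 29, 32, 33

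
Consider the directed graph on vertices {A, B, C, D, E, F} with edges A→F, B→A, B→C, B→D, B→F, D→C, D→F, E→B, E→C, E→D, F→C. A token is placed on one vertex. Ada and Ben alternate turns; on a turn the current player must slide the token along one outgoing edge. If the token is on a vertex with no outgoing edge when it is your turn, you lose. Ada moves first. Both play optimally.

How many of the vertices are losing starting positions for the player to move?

Positions with no move are L. A position that does have a move is losing for the player to move precisely when every available move leads to a winning position for the opponent. Fill in the labels:
Every edge goes from a vertex to one that appears earlier in the order C, F, A, D, B, E, so processing vertices in that order labels each vertex after all of its successors.
C: no outgoing edge → L
F: W (go to C, an L position)
A: L (sole option F(W) is W)
D: W (go to C, an L position)
B: W (go to A, an L position)
E: W (go to C, an L position)
The L vertices are A, C; that is 2 in all.

2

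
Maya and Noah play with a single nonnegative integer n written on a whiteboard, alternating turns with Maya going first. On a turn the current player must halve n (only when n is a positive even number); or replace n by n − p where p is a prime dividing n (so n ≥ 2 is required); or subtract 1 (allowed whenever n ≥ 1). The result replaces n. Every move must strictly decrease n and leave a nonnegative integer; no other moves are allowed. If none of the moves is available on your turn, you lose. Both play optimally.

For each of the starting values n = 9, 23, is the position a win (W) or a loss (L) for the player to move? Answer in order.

Classify positions by backward induction: terminal positions (no move available) are L. From any other position, the mover wins iff some move reaches an L.
n=0: no move → L
n=1: →0(L), so W
n=2: →0(L), so W
n=3: →0(L), so W
n=4: →2(W), 3(W) — all W, so L
n=5: →0(L), so W
n=6: →4(L), so W
n=7: →0(L), so W
n=8: →4(L), so W
n=9: →6(W), 8(W) — all W, so L
n=10: →9(L), so W
n=11: →0(L), so W
n=12: →9(L), so W
n=13: →0(L), so W
n=14: →7(W), 12(W), 13(W) — all W, so L
n=15: →14(L), so W
n=16: →14(L), so W
n=17: →0(L), so W
n=18: →9(L), so W
n=19: →0(L), so W
n=20: →10(W), 15(W), 18(W), 19(W) — all W, so L
n=21: →14(L), so W
n=22: →20(L), so W
n=23: →0(L), so W

9: L, 23: W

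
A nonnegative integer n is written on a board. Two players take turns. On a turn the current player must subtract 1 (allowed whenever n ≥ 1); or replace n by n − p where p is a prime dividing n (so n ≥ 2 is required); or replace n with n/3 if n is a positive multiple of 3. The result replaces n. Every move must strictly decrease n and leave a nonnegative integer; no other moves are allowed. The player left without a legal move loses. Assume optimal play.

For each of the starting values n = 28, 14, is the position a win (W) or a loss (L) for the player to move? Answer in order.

Use the standard recursion: the mover loses at a terminal position; elsewhere, the mover wins exactly when some move hands the opponent an L position.
n=0: no move → L
n=1: →0(L), so W
n=2: →0(L), so W
n=3: →0(L), so W
n=4: →2(W), 3(W) — all W, so L
n=5: →0(L), so W
n=6: →4(L), so W
n=7: →0(L), so W
n=8: →6(W), 7(W) — all W, so L
n=9: →8(L), so W
n=10: →8(L), so W
n=11: →0(L), so W
n=12: →4(L), so W
n=13: →0(L), so W
n=14: →7(W), 12(W), 13(W) — all W, so L
n=15: →14(L), so W
n=16: →14(L), so W
n=17: →0(L), so W
n=18: →6(W), 15(W), 16(W), 17(W) — all W, so L
n=19: →0(L), so W
n=20: →18(L), so W
n=21: →14(L), so W
n=22: →11(W), 20(W), 21(W) — all W, so L
n=23: →0(L), so W
n=24: →8(L), so W
n=25: →20(W), 24(W) — all W, so L
n=26: →25(L), so W
n=27: →9(W), 24(W), 26(W) — all W, so L
n=28: →27(L), so W

28: W, 14: L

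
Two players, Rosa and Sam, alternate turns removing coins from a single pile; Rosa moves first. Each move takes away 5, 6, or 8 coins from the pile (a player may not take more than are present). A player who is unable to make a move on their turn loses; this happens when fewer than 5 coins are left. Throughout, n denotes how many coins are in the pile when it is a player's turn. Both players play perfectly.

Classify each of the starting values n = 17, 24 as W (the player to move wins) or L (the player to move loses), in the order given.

17: L, 24: W

Label each position W (a win for the player to move) or L (a loss). A position with no legal move is L; any other position is W exactly when some move reaches an L, and L when every move reaches a W.
n=0: no move → L
n=1: no move → L
n=2: no move → L
n=3: no move → L
n=4: no move → L
n=5: →0(L), so W
n=6: →1(L), so W
n=7: →2(L), so W
n=8: →3(L), so W
n=9: →4(L), so W
n=10: →4(L), so W
n=11: →3(L), so W
n=12: →4(L), so W
n=13: →8(W), 7(W), 5(W) — all W, so L
n=14: →9(W), 8(W), 6(W) — all W, so L
n=15: →10(W), 9(W), 7(W) — all W, so L
n=16: →11(W), 10(W), 8(W) — all W, so L
n=17: →12(W), 11(W), 9(W) — all W, so L
n=18: →13(L), so W
n=19: →14(L), so W
n=20: →15(L), so W
n=21: →16(L), so W
n=22: →17(L), so W
n=23: →17(L), so W
n=24: →16(L), so W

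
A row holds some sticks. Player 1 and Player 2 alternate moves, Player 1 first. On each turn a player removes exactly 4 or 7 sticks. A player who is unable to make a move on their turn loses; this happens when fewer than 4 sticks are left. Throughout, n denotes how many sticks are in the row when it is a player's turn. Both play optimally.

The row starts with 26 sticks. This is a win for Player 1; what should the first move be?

Remove 4, leaving 22.

Build the W/L table. Terminal = L. A non-terminal position is W if it has a move to some L; otherwise it is L.
n=0: no move → L
n=1: no move → L
n=2: no move → L
n=3: no move → L
n=4: can move to 0, which is L ⇒ W
n=5: can move to 1, which is L ⇒ W
n=6: can move to 2, which is L ⇒ W
n=7: can move to 3, which is L ⇒ W
n=8: can move to 1, which is L ⇒ W
n=9: can move to 2, which is L ⇒ W
n=10: can move to 3, which is L ⇒ W
n=11: moves to 7(W), 4(W); every one is W ⇒ L
n=12: moves to 8(W), 5(W); every one is W ⇒ L
n=13: moves to 9(W), 6(W); every one is W ⇒ L
n=14: moves to 10(W), 7(W); every one is W ⇒ L
n=15: can move to 11, which is L ⇒ W
n=16: can move to 12, which is L ⇒ W
n=17: can move to 13, which is L ⇒ W
n=18: can move to 14, which is L ⇒ W
n=19: can move to 12, which is L ⇒ W
n=20: can move to 13, which is L ⇒ W
n=21: can move to 14, which is L ⇒ W
n=22: moves to 18(W), 15(W); every one is W ⇒ L
n=23: moves to 19(W), 16(W); every one is W ⇒ L
n=24: moves to 20(W), 17(W); every one is W ⇒ L
n=25: moves to 21(W), 18(W); every one is W ⇒ L
n=26: can move to 22, which is L ⇒ W
From 26, the L positions reachable in one move are: 22.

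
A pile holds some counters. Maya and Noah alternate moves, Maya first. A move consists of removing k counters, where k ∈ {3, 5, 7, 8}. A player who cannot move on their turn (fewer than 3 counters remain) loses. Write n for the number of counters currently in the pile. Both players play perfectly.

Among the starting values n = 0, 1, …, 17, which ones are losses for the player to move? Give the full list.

0, 1, 2, 11, 12, 13

Build the W/L table. Terminal = L. A non-terminal position is W if it has a move to some L; otherwise it is L.
n=0: no move → L
n=1: no move → L
n=2: no move → L
n=3: →0(L), so W
n=4: →1(L), so W
n=5: →2(L), so W
n=6: →1(L), so W
n=7: →2(L), so W
n=8: →1(L), so W
n=9: →2(L), so W
n=10: →2(L), so W
n=11: →8(W), 6(W), 4(W), 3(W) — all W, so L
n=12: →9(W), 7(W), 5(W), 4(W) — all W, so L
n=13: →10(W), 8(W), 6(W), 5(W) — all W, so L
n=14: →11(L), so W
n=15: →12(L), so W
n=16: →13(L), so W
n=17: →12(L), so W
Reading off the rows marked L gives the requested list; there are 6 such values of n.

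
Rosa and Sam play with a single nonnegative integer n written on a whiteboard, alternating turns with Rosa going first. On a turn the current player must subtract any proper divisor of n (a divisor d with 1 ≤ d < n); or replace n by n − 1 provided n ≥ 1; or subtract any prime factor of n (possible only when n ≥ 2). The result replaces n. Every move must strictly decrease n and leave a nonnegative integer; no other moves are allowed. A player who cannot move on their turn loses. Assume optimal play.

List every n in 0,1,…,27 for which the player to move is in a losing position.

Classify positions by backward induction: terminal positions (no move available) are L. From any other position, the mover wins iff some move reaches an L.
n=0: no move → L
n=1: W (go to 0, an L position)
n=2: W (go to 0, an L position)
n=3: W (go to 0, an L position)
n=4: L (options 2(W), 3(W) are all W)
n=5: W (go to 0, an L position)
n=6: W (go to 4, an L position)
n=7: W (go to 0, an L position)
n=8: W (go to 4, an L position)
n=9: L (options 6(W), 8(W) are all W)
n=10: W (go to 9, an L position)
n=11: W (go to 0, an L position)
n=12: W (go to 9, an L position)
n=13: W (go to 0, an L position)
n=14: L (options 7(W), 12(W), 13(W) are all W)
n=15: W (go to 14, an L position)
n=16: W (go to 14, an L position)
n=17: W (go to 0, an L position)
n=18: W (go to 9, an L position)
n=19: W (go to 0, an L position)
n=20: L (options 10(W), 15(W), 16(W), 18(W), 19(W) are all W)
n=21: W (go to 14, an L position)
n=22: W (go to 20, an L position)
n=23: W (go to 0, an L position)
n=24: W (go to 20, an L position)
n=25: W (go to 20, an L position)
n=26: L (options 13(W), 24(W), 25(W) are all W)
n=27: W (go to 26, an L position)
The losing starting values of n are exactly the entries labelled L in this table (6 of them).

0, 4, 9, 14, 20, 26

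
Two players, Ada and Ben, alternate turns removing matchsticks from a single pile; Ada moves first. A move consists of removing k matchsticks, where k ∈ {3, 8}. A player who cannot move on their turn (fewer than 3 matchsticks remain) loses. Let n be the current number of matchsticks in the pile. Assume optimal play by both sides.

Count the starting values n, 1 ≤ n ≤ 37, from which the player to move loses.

17

Compute win/loss labels from the base case upward. A position with no move is L. Any other position is W if it can reach an L in one move, else L.
n=0: no move → L
n=1: no move → L
n=2: no move → L
n=3: W (go to 0, an L position)
n=4: W (go to 1, an L position)
n=5: W (go to 2, an L position)
n=6: L (sole option 3(W) is W)
n=7: L (sole option 4(W) is W)
n=8: W (go to 0, an L position)
n=9: W (go to 6, an L position)
n=10: W (go to 7, an L position)
n=11: L (options 8(W), 3(W) are all W)
n=12: L (options 9(W), 4(W) are all W)
n=13: L (options 10(W), 5(W) are all W)
n=14: W (go to 11, an L position)
n=15: W (go to 12, an L position)
n=16: W (go to 13, an L position)
n=17: L (options 14(W), 9(W) are all W)
n=18: L (options 15(W), 10(W) are all W)
n=19: W (go to 11, an L position)
n=20: W (go to 17, an L position)
n=21: W (go to 18, an L position)
n=22: L (options 19(W), 14(W) are all W)
n=23: L (options 20(W), 15(W) are all W)
n=24: L (options 21(W), 16(W) are all W)
n=25: W (go to 22, an L position)
n=26: W (go to 23, an L position)
n=27: W (go to 24, an L position)
n=28: L (options 25(W), 20(W) are all W)
n=29: L (options 26(W), 21(W) are all W)
n=30: W (go to 22, an L position)
n=31: W (go to 28, an L position)
n=32: W (go to 29, an L position)
n=33: L (options 30(W), 25(W) are all W)
n=34: L (options 31(W), 26(W) are all W)
n=35: L (options 32(W), 27(W) are all W)
n=36: W (go to 33, an L position)
n=37: W (go to 34, an L position)
L entries with 1 ≤ n ≤ 37 (n=0 is outside the asked range and is not counted): n = 1, 2, 6, 7, 11, 12, 13, 17, 18, 22, 23, 24, 28, 29, 33, 34, 35; that makes 17.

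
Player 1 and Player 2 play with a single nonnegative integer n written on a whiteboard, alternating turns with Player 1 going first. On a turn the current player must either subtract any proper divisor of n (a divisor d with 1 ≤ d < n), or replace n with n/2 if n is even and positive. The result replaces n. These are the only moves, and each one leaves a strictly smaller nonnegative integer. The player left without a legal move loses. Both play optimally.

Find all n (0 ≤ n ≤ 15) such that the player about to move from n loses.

Positions with no move are L. A position that does have a move is losing for the player to move precisely when every available move leads to a winning position for the opponent. Fill in the labels:
n=0: no move → L
n=1: no move → L
n=2: W (go to 1, an L position)
n=3: L (sole option 2(W) is W)
n=4: W (go to 3, an L position)
n=5: L (sole option 4(W) is W)
n=6: W (go to 3, an L position)
n=7: L (sole option 6(W) is W)
n=8: W (go to 7, an L position)
n=9: L (options 6(W), 8(W) are all W)
n=10: W (go to 5, an L position)
n=11: L (sole option 10(W) is W)
n=12: W (go to 9, an L position)
n=13: L (sole option 12(W) is W)
n=14: W (go to 7, an L position)
n=15: L (options 10(W), 12(W), 14(W) are all W)
The losing starting values of n are exactly the entries labelled L in this table (9 of them).

0, 1, 3, 5, 7, 9, 11, 13, 15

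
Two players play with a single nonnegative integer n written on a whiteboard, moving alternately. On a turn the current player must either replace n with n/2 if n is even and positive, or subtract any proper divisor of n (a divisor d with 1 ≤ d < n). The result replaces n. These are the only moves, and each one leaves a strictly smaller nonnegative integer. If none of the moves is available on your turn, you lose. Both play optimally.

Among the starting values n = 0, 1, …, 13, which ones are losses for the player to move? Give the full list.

Compute win/loss labels from the base case upward. A position with no move is L. Any other position is W if it can reach an L in one move, else L.
n=0: no move → L
n=1: no move → L
n=2: reaches L-position 1 → W
n=3: only reaches 2(W), which is W → L
n=4: reaches L-position 3 → W
n=5: only reaches 4(W), which is W → L
n=6: reaches L-position 3 → W
n=7: only reaches 6(W), which is W → L
n=8: reaches L-position 7 → W
n=9: only reaches 6(W), 8(W), all W → L
n=10: reaches L-position 5 → W
n=11: only reaches 10(W), which is W → L
n=12: reaches L-position 9 → W
n=13: only reaches 12(W), which is W → L
The losing starting values of n are exactly the entries labelled L in this table (8 of them).

0, 1, 3, 5, 7, 9, 11, 13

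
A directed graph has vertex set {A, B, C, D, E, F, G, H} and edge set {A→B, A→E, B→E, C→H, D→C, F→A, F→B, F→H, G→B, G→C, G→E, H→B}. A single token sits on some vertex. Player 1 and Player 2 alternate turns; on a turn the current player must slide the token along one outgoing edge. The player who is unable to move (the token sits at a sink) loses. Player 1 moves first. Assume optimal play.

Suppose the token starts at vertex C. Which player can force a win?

Classify positions by backward induction: terminal positions (no move available) are L. From any other position, the mover wins iff some move reaches an L.
Every edge goes from a vertex to one that appears earlier in the order E, B, A, H, C, F, D, G, so processing vertices in that order labels each vertex after all of its successors.
E: no outgoing edge → L
B: W (go to E, an L position)
A: W (go to E, an L position)
H: L (sole option B(W) is W)
C: W (go to H, an L position)
F: W (go to H, an L position)
D: L (sole option C(W) is W)
G: W (go to E, an L position)
From C Player 1 can move to H, reaching an L position.

Player 1 wins.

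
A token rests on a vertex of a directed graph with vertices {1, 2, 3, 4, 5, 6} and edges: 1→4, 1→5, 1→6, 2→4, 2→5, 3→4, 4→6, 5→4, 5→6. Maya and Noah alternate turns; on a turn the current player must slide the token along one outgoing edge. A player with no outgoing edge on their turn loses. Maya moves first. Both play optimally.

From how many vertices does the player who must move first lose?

Build the W/L table. Terminal = L. A non-terminal position is W if it has a move to some L; otherwise it is L.
Every edge goes from a vertex to one that appears earlier in the order 6, 4, 5, 3, 2, 1, so processing vertices in that order labels each vertex after all of its successors.
6: no outgoing edge → L
4: reaches L-position 6 → W
5: reaches L-position 6 → W
3: only reaches 4(W), which is W → L
2: only reaches 5(W), 4(W), all W → L
1: reaches L-position 6 → W
The L vertices are 2, 3, 6; that is 3 in all.

3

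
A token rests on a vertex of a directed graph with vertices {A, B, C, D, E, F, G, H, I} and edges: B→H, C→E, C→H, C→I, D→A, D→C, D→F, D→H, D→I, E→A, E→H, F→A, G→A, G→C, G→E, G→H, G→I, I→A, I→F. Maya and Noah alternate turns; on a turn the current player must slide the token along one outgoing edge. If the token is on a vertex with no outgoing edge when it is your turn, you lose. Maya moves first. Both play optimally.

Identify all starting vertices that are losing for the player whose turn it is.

A, H

Label each position W (a win for the player to move) or L (a loss). A position with no legal move is L; any other position is W exactly when some move reaches an L, and L when every move reaches a W.
Every edge goes from a vertex to one that appears earlier in the order H, A, E, F, I, C, G, D, B, so processing vertices in that order labels each vertex after all of its successors.
H: no outgoing edge → L
A: no outgoing edge → L
E: W (go to A, an L position)
F: W (go to A, an L position)
I: W (go to A, an L position)
C: W (go to H, an L position)
G: W (go to A, an L position)
D: W (go to A, an L position)
B: W (go to H, an L position)
Reading off the rows marked L gives the requested list; there are 2 such vertices.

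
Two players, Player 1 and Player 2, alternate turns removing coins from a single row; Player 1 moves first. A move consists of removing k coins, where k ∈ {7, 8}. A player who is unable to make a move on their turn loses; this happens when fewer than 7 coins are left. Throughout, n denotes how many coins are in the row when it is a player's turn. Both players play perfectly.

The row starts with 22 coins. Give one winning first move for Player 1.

Build the W/L table. Terminal = L. A non-terminal position is W if it has a move to some L; otherwise it is L.
n=0: no move → L
n=1: no move → L
n=2: no move → L
n=3: no move → L
n=4: no move → L
n=5: no move → L
n=6: no move → L
n=7: reaches L-position 0 → W
n=8: reaches L-position 1 → W
n=9: reaches L-position 2 → W
n=10: reaches L-position 3 → W
n=11: reaches L-position 4 → W
n=12: reaches L-position 5 → W
n=13: reaches L-position 6 → W
n=14: reaches L-position 6 → W
n=15: only reaches 8(W), 7(W), all W → L
n=16: only reaches 9(W), 8(W), all W → L
n=17: only reaches 10(W), 9(W), all W → L
n=18: only reaches 11(W), 10(W), all W → L
n=19: only reaches 12(W), 11(W), all W → L
n=20: only reaches 13(W), 12(W), all W → L
n=21: only reaches 14(W), 13(W), all W → L
n=22: reaches L-position 15 → W
From 22, the L positions reachable in one move are: 15.

Remove 7, leaving 15.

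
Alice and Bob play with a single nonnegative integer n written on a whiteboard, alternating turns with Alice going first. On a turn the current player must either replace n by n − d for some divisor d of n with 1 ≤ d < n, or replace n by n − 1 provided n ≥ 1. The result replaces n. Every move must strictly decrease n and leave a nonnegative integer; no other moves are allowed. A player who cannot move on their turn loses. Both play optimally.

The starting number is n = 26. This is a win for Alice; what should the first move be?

Move to 13.

Use the standard recursion: the mover loses at a terminal position; elsewhere, the mover wins exactly when some move hands the opponent an L position.
n=0: no move → L
n=1: →0(L), so W
n=2: →1(W) only, which is W, so L
n=3: →2(L), so W
n=4: →2(L), so W
n=5: →4(W) only, which is W, so L
n=6: →5(L), so W
n=7: →6(W) only, which is W, so L
n=8: →7(L), so W
n=9: →6(W), 8(W) — all W, so L
n=10: →5(L), so W
n=11: →10(W) only, which is W, so L
n=12: →9(L), so W
n=13: →12(W) only, which is W, so L
n=14: →7(L), so W
n=15: →10(W), 12(W), 14(W) — all W, so L
n=16: →15(L), so W
n=17: →16(W) only, which is W, so L
n=18: →9(L), so W
n=19: →18(W) only, which is W, so L
n=20: →15(L), so W
n=21: →14(W), 18(W), 20(W) — all W, so L
n=22: →11(L), so W
n=23: →22(W) only, which is W, so L
n=24: →21(L), so W
n=25: →20(W), 24(W) — all W, so L
n=26: →13(L), so W
From 26, the L positions reachable in one move are: 13, 25. Any move reaching one of these is winning.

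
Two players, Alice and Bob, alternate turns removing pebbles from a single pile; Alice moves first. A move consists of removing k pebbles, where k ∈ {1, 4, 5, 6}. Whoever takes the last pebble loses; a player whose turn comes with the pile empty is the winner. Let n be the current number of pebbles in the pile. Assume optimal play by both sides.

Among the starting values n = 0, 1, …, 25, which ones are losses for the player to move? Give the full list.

1, 3, 10, 12, 19, 21

Compute win/loss labels from the base case upward. A position with no move is W. Any other position is W if it can reach an L in one move, else L.
n=0: no move; the opponent has just taken the last pebble and therefore loses → W
n=1: only reaches 0(W), which is W → L
n=2: reaches L-position 1 → W
n=3: only reaches 2(W), which is W → L
n=4: reaches L-position 3 → W
n=5: reaches L-position 1 → W
n=6: reaches L-position 1 → W
n=7: reaches L-position 3 → W
n=8: reaches L-position 3 → W
n=9: reaches L-position 3 → W
n=10: only reaches 9(W), 6(W), 5(W), 4(W), all W → L
n=11: reaches L-position 10 → W
n=12: only reaches 11(W), 8(W), 7(W), 6(W), all W → L
n=13: reaches L-position 12 → W
n=14: reaches L-position 10 → W
n=15: reaches L-position 10 → W
n=16: reaches L-position 12 → W
n=17: reaches L-position 12 → W
n=18: reaches L-position 12 → W
n=19: only reaches 18(W), 15(W), 14(W), 13(W), all W → L
n=20: reaches L-position 19 → W
n=21: only reaches 20(W), 17(W), 16(W), 15(W), all W → L
n=22: reaches L-position 21 → W
n=23: reaches L-position 19 → W
n=24: reaches L-position 19 → W
n=25: reaches L-position 21 → W
The losing starting values of n are exactly the entries labelled L in this table (6 of them).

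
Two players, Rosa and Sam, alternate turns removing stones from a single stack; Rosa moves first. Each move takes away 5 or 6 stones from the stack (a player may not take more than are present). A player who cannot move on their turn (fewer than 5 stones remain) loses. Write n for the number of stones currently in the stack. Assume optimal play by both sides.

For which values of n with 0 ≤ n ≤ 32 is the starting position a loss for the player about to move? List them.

Label each position W (a win for the player to move) or L (a loss). A position with no legal move is L; any other position is W exactly when some move reaches an L, and L when every move reaches a W.
n=0: no move → L
n=1: no move → L
n=2: no move → L
n=3: no move → L
n=4: no move → L
n=5: reaches L-position 0 → W
n=6: reaches L-position 1 → W
n=7: reaches L-position 2 → W
n=8: reaches L-position 3 → W
n=9: reaches L-position 4 → W
n=10: reaches L-position 4 → W
n=11: only reaches 6(W), 5(W), all W → L
n=12: only reaches 7(W), 6(W), all W → L
n=13: only reaches 8(W), 7(W), all W → L
n=14: only reaches 9(W), 8(W), all W → L
n=15: only reaches 10(W), 9(W), all W → L
n=16: reaches L-position 11 → W
n=17: reaches L-position 12 → W
n=18: reaches L-position 13 → W
n=19: reaches L-position 14 → W
n=20: reaches L-position 15 → W
n=21: reaches L-position 15 → W
n=22: only reaches 17(W), 16(W), all W → L
n=23: only reaches 18(W), 17(W), all W → L
n=24: only reaches 19(W), 18(W), all W → L
n=25: only reaches 20(W), 19(W), all W → L
n=26: only reaches 21(W), 20(W), all W → L
n=27: reaches L-position 22 → W
n=28: reaches L-position 23 → W
n=29: reaches L-position 24 → W
n=30: reaches L-position 25 → W
n=31: reaches L-position 26 → W
n=32: reaches L-position 26 → W
The losing starting values of n are exactly the entries labelled L in this table (15 of them).

0, 1, 2, 3, 4, 11, 12, 13, 14, 15, 22, 23, 24, 25, 26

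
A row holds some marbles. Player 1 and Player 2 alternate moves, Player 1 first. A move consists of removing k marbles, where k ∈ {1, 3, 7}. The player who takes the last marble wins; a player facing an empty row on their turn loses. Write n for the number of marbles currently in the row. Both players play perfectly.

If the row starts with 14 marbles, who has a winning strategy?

Compute win/loss labels from the base case upward. A position with no move is L. Any other position is W if it can reach an L in one move, else L.
n=0: no move → L
n=1: reaches L-position 0 → W
n=2: only reaches 1(W), which is W → L
n=3: reaches L-position 2 → W
n=4: only reaches 3(W), 1(W), all W → L
n=5: reaches L-position 4 → W
n=6: only reaches 5(W), 3(W), all W → L
n=7: reaches L-position 6 → W
n=8: only reaches 7(W), 5(W), 1(W), all W → L
n=9: reaches L-position 8 → W
n=10: only reaches 9(W), 7(W), 3(W), all W → L
n=11: reaches L-position 10 → W
n=12: only reaches 11(W), 9(W), 5(W), all W → L
n=13: reaches L-position 12 → W
n=14: only reaches 13(W), 11(W), 7(W), all W → L
Every move from 14 reaches a W position, so the mover loses.

Player 2 wins.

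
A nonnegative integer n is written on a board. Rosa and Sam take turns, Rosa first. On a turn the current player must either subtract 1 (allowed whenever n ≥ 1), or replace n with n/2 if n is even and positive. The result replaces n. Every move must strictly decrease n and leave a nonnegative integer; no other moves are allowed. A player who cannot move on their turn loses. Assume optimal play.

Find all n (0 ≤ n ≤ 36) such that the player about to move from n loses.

0, 2, 5, 7, 9, 11, 13, 15, 17, 19, 21, 23, 25, 27, 29, 31, 33, 35

Label each position W (a win for the player to move) or L (a loss). A position with no legal move is L; any other position is W exactly when some move reaches an L, and L when every move reaches a W.
n=0: no move → L
n=1: reaches L-position 0 → W
n=2: only reaches 1(W), which is W → L
n=3: reaches L-position 2 → W
n=4: reaches L-position 2 → W
n=5: only reaches 4(W), which is W → L
n=6: reaches L-position 5 → W
n=7: only reaches 6(W), which is W → L
n=8: reaches L-position 7 → W
n=9: only reaches 8(W), which is W → L
n=10: reaches L-position 5 → W
n=11: only reaches 10(W), which is W → L
n=12: reaches L-position 11 → W
n=13: only reaches 12(W), which is W → L
n=14: reaches L-position 7 → W
n=15: only reaches 14(W), which is W → L
n=16: reaches L-position 15 → W
n=17: only reaches 16(W), which is W → L
n=18: reaches L-position 9 → W
n=19: only reaches 18(W), which is W → L
n=20: reaches L-position 19 → W
n=21: only reaches 20(W), which is W → L
n=22: reaches L-position 11 → W
n=23: only reaches 22(W), which is W → L
n=24: reaches L-position 23 → W
n=25: only reaches 24(W), which is W → L
n=26: reaches L-position 13 → W
n=27: only reaches 26(W), which is W → L
n=28: reaches L-position 27 → W
n=29: only reaches 28(W), which is W → L
n=30: reaches L-position 15 → W
n=31: only reaches 30(W), which is W → L
n=32: reaches L-position 31 → W
n=33: only reaches 32(W), which is W → L
n=34: reaches L-position 17 → W
n=35: only reaches 34(W), which is W → L
n=36: reaches L-position 35 → W
Reading off the rows marked L gives the requested list; there are 18 such values of n.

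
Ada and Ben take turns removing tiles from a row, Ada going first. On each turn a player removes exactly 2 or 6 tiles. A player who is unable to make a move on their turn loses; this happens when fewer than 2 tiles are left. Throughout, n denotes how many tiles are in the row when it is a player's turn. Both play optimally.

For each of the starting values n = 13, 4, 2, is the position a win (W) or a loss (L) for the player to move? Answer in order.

Label each position W (a win for the player to move) or L (a loss). A position with no legal move is L; any other position is W exactly when some move reaches an L, and L when every move reaches a W.
n=0: no move → L
n=1: no move → L
n=2: W (go to 0, an L position)
n=3: W (go to 1, an L position)
n=4: L (sole option 2(W) is W)
n=5: L (sole option 3(W) is W)
n=6: W (go to 4, an L position)
n=7: W (go to 5, an L position)
n=8: L (options 6(W), 2(W) are all W)
n=9: L (options 7(W), 3(W) are all W)
n=10: W (go to 8, an L position)
n=11: W (go to 9, an L position)
n=12: L (options 10(W), 6(W) are all W)
n=13: L (options 11(W), 7(W) are all W)

13: L, 4: L, 2: W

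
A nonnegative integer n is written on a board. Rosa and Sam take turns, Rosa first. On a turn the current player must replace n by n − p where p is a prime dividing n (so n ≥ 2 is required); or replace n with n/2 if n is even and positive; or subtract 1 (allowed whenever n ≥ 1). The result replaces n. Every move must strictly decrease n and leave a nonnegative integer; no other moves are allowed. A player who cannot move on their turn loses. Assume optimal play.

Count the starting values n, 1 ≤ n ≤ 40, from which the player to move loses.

Label each position W (a win for the player to move) or L (a loss). A position with no legal move is L; any other position is W exactly when some move reaches an L, and L when every move reaches a W.
n=0: no move → L
n=1: →0(L), so W
n=2: →0(L), so W
n=3: →0(L), so W
n=4: →2(W), 3(W) — all W, so L
n=5: →0(L), so W
n=6: →4(L), so W
n=7: →0(L), so W
n=8: →4(L), so W
n=9: →6(W), 8(W) — all W, so L
n=10: →9(L), so W
n=11: →0(L), so W
n=12: →9(L), so W
n=13: →0(L), so W
n=14: →7(W), 12(W), 13(W) — all W, so L
n=15: →14(L), so W
n=16: →14(L), so W
n=17: →0(L), so W
n=18: →9(L), so W
n=19: →0(L), so W
n=20: →10(W), 15(W), 18(W), 19(W) — all W, so L
n=21: →14(L), so W
n=22: →20(L), so W
n=23: →0(L), so W
n=24: →12(W), 21(W), 22(W), 23(W) — all W, so L
n=25: →20(L), so W
n=26: →24(L), so W
n=27: →24(L), so W
n=28: →14(L), so W
n=29: →0(L), so W
n=30: →15(W), 25(W), 27(W), 28(W), 29(W) — all W, so L
n=31: →0(L), so W
n=32: →30(L), so W
n=33: →30(L), so W
n=34: →17(W), 32(W), 33(W) — all W, so L
n=35: →30(L), so W
n=36: →34(L), so W
n=37: →0(L), so W
n=38: →19(W), 36(W), 37(W) — all W, so L
n=39: →38(L), so W
n=40: →20(L), so W
L entries with 1 ≤ n ≤ 40 (n=0 is outside the asked range and is not counted): n = 4, 9, 14, 20, 24, 30, 34, 38; that makes 8.

8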